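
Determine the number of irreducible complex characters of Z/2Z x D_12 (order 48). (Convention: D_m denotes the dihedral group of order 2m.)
18

Solution. The number of irreducible complex representations of a finite group equals its number of conjugacy classes. For a direct product, #classes(G x H) = #classes(G) * #classes(H). Z/2Z has 2 classes (abelian), D_12 has 9 classes, so 2 * 9 = 18, so Z/2Z x D_12 (order 48) has exactly 18 irreducible complex representations.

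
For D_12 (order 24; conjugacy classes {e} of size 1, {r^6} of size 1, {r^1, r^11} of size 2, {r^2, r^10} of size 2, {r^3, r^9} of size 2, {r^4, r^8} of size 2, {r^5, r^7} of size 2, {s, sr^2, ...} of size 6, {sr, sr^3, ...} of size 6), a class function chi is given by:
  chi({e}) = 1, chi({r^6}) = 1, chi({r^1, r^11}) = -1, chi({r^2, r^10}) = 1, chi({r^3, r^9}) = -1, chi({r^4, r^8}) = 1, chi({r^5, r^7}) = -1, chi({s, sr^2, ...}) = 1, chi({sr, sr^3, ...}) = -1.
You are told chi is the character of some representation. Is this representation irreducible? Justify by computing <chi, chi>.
Irreducible: <chi, chi> = 1.

Proof sketch: <chi, chi> = (1/|G|) sum_C |C| * |chi(C)|^2 = (1/24)[1*|1|^2 + 1*|1|^2 + 2*|-1|^2 + 2*|1|^2 + 2*|-1|^2 + 2*|1|^2 + 2*|-1|^2 + 6*|1|^2 + 6*|-1|^2]
  = (1/24)[(1) + (1) + (2) + (2) + (2) + (2) + (2) + (6) + (6)] = 24/24 = 1.
A character is irreducible iff <chi, chi> = 1, so this representation is irreducible.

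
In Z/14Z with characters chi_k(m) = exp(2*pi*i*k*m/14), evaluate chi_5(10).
chi_5(10) = zeta_14^50 = exp(-6*I*pi/7)

Solution. chi_5(10) = zeta_14^(5*10) = zeta_14^50. Since zeta_14^14 = 1, this equals zeta_14^8 = exp(2*pi*i*8/14) = exp(-6*I*pi/7).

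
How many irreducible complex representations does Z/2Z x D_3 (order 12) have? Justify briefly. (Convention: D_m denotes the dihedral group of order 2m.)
6

Reasoning: The number of irreducible complex representations of a finite group equals its number of conjugacy classes. For a direct product, #classes(G x H) = #classes(G) * #classes(H). Z/2Z has 2 classes (abelian), D_3 has 3 classes, so 2 * 3 = 6, so Z/2Z x D_3 (order 12) has exactly 6 irreducible complex representations.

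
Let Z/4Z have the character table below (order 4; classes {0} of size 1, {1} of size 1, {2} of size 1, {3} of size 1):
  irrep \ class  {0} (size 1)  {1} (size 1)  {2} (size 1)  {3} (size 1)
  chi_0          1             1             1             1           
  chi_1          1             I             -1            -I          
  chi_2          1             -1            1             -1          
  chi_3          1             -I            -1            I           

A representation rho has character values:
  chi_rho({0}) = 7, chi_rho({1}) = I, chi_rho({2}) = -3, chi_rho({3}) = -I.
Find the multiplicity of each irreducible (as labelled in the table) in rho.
Multiplicities: chi_0: 1, chi_1: 3, chi_2: 1, chi_3: 2.

Proof sketch: Use <chi_rho, chi> = (1/|G|) sum_C |C| * chi_rho(C) * conj(chi(C)) with |G| = 4 for each irreducible chi in the table:
  <chi_rho, chi_0> = (1/4)[1*(7)*conj(1) + 1*(I)*conj(1) + 1*(-3)*conj(1) + 1*(-I)*conj(1)]
      = (1/4)[(7) + (I) + (-3) + (-I)] = 4/4 = 1
  <chi_rho, chi_1> = (1/4)[1*(7)*conj(1) + 1*(I)*conj(I) + 1*(-3)*conj(-1) + 1*(-I)*conj(-I)]
      = (1/4)[(7) + (1) + (3) + (1)] = 12/4 = 3
  <chi_rho, chi_2> = (1/4)[1*(7)*conj(1) + 1*(I)*conj(-1) + 1*(-3)*conj(1) + 1*(-I)*conj(-1)]
      = (1/4)[(7) + (-I) + (-3) + (I)] = 4/4 = 1
  <chi_rho, chi_3> = (1/4)[1*(7)*conj(1) + 1*(I)*conj(-I) + 1*(-3)*conj(-1) + 1*(-I)*conj(I)]
      = (1/4)[(7) + (-1) + (3) + (-1)] = 8/4 = 2
(Exp terms are combined using exp(i*s)*conj(exp(i*t)) = exp(i*(s-t)), and sums of them are collapsed using the identity that for every m > 1 the m distinct m-th roots of unity sum to 0, e.g. 1 + exp(2*I*pi/3) + exp(-2*I*pi/3) = 0.)
Dimension check: dim(rho) = sum (mult * dim) = 1*1 + 3*1 + 1*1 + 2*1 = 7 = chi_rho(e) = 7.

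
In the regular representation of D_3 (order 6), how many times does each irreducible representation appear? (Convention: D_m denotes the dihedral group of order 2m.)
Each irreducible V_i of dimension d_i appears with multiplicity d_i, i.e. rho_reg = (direct sum over all irreducibles V_i) d_i V_i. The irreducible dimensions for D_3 are 1, 1, 2: 2 irreducibles of dimension 1, each with multiplicity 1; 1 irreducible of dimension 2, with multiplicity 2. Total dimension 2*1*1 + 1*2*2 = 6 = |G|.

Reasoning: General theorem: in the regular representation of a finite group G, each irreducible appears with multiplicity equal to its dimension. Check: dim(rho_reg) = sum d_i^2 = 1 + 1 + 4 = 6 = |G|.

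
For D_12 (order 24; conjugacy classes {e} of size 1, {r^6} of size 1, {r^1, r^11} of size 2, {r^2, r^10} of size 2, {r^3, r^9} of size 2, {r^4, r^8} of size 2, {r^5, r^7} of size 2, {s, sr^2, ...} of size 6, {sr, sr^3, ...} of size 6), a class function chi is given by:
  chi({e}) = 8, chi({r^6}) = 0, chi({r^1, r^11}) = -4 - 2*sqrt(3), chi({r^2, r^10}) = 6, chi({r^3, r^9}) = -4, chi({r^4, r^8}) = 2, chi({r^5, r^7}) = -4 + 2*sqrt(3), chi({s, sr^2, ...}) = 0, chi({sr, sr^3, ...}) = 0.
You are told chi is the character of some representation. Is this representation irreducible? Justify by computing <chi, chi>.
Not irreducible (reducible): <chi, chi> = 12 > 1.

Why: <chi, chi> = (1/|G|) sum_C |C| * |chi(C)|^2 = (1/24)[1*|8|^2 + 1*|0|^2 + 2*|-4 - 2*sqrt(3)|^2 + 2*|6|^2 + 2*|-4|^2 + 2*|2|^2 + 2*|-4 + 2*sqrt(3)|^2 + 6*|0|^2 + 6*|0|^2]
  = (1/24)[(64) + (0) + (32*sqrt(3) + 56) + (72) + (32) + (8) + (56 - 32*sqrt(3)) + (0) + (0)] = 288/24 = 12.
A character is irreducible iff <chi, chi> = 1, so this representation is reducible.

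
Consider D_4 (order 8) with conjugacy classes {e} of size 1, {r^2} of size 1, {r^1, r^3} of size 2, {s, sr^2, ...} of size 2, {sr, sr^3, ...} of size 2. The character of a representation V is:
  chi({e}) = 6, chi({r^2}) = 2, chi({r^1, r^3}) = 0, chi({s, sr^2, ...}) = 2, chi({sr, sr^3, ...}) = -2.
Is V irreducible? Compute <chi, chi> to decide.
Not irreducible (reducible): <chi, chi> = 7 > 1.

Explanation: <chi, chi> = (1/|G|) sum_C |C| * |chi(C)|^2 = (1/8)[1*|6|^2 + 1*|2|^2 + 2*|0|^2 + 2*|2|^2 + 2*|-2|^2]
  = (1/8)[(36) + (4) + (0) + (8) + (8)] = 56/8 = 7.
A character is irreducible iff <chi, chi> = 1, so this representation is reducible.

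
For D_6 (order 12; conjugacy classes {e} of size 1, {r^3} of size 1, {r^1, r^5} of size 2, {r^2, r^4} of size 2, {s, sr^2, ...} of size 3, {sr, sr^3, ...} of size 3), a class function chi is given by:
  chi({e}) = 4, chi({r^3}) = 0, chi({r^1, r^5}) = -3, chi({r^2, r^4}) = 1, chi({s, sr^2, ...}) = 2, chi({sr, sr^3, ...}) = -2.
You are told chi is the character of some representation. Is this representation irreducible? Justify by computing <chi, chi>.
Not irreducible (reducible): <chi, chi> = 5 > 1.

Justification: <chi, chi> = (1/|G|) sum_C |C| * |chi(C)|^2 = (1/12)[1*|4|^2 + 1*|0|^2 + 2*|-3|^2 + 2*|1|^2 + 3*|2|^2 + 3*|-2|^2]
  = (1/12)[(16) + (0) + (18) + (2) + (12) + (12)] = 60/12 = 5.
A character is irreducible iff <chi, chi> = 1, so this representation is reducible.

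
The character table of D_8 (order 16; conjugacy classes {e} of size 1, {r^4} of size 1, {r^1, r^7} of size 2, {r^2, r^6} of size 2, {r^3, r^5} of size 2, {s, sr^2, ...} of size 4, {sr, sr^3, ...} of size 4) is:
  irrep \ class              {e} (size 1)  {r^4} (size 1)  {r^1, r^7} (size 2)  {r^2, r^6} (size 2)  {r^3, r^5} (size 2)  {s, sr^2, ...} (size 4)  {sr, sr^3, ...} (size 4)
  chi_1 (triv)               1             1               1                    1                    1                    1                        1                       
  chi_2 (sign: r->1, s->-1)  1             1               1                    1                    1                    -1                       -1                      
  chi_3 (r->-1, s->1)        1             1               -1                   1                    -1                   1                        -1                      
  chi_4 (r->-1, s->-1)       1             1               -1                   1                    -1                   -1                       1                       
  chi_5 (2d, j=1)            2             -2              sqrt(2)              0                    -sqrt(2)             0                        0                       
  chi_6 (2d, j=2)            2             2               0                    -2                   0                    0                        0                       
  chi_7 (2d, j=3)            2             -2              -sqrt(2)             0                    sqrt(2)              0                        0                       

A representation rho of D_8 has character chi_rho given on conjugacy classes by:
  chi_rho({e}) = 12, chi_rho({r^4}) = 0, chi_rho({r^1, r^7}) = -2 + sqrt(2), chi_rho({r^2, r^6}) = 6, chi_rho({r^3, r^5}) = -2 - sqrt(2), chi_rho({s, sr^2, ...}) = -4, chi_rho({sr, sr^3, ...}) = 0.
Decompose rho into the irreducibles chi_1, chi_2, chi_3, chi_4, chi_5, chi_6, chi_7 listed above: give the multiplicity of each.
Multiplicities: chi_1: 0, chi_2: 2, chi_3: 1, chi_4: 3, chi_5: 2, chi_6: 0, chi_7: 1.

Use <chi_rho, chi> = (1/|G|) sum_C |C| * chi_rho(C) * conj(chi(C)) with |G| = 16 for each irreducible chi in the table:
  <chi_rho, chi_1> = (1/16)[1*(12)*conj(1) + 1*(0)*conj(1) + 2*(-2 + sqrt(2))*conj(1) + 2*(6)*conj(1) + 2*(-2 - sqrt(2))*conj(1) + 4*(-4)*conj(1) + 4*(0)*conj(1)]
      = (1/16)[(12) + (0) + (-4 + 2*sqrt(2)) + (12) + (-4 - 2*sqrt(2)) + (-16) + (0)] = 0/16 = 0
  <chi_rho, chi_2> = (1/16)[1*(12)*conj(1) + 1*(0)*conj(1) + 2*(-2 + sqrt(2))*conj(1) + 2*(6)*conj(1) + 2*(-2 - sqrt(2))*conj(1) + 4*(-4)*conj(-1) + 4*(0)*conj(-1)]
      = (1/16)[(12) + (0) + (-4 + 2*sqrt(2)) + (12) + (-4 - 2*sqrt(2)) + (16) + (0)] = 32/16 = 2
  <chi_rho, chi_3> = (1/16)[1*(12)*conj(1) + 1*(0)*conj(1) + 2*(-2 + sqrt(2))*conj(-1) + 2*(6)*conj(1) + 2*(-2 - sqrt(2))*conj(-1) + 4*(-4)*conj(1) + 4*(0)*conj(-1)]
      = (1/16)[(12) + (0) + (4 - 2*sqrt(2)) + (12) + (2*sqrt(2) + 4) + (-16) + (0)] = 16/16 = 1
  <chi_rho, chi_4> = (1/16)[1*(12)*conj(1) + 1*(0)*conj(1) + 2*(-2 + sqrt(2))*conj(-1) + 2*(6)*conj(1) + 2*(-2 - sqrt(2))*conj(-1) + 4*(-4)*conj(-1) + 4*(0)*conj(1)]
      = (1/16)[(12) + (0) + (4 - 2*sqrt(2)) + (12) + (2*sqrt(2) + 4) + (16) + (0)] = 48/16 = 3
  <chi_rho, chi_5> = (1/16)[1*(12)*conj(2) + 1*(0)*conj(-2) + 2*(-2 + sqrt(2))*conj(sqrt(2)) + 2*(6)*conj(0) + 2*(-2 - sqrt(2))*conj(-sqrt(2)) + 4*(-4)*conj(0) + 4*(0)*conj(0)]
      = (1/16)[(24) + (0) + (4 - 4*sqrt(2)) + (0) + (4 + 4*sqrt(2)) + (0) + (0)] = 32/16 = 2
  <chi_rho, chi_6> = (1/16)[1*(12)*conj(2) + 1*(0)*conj(2) + 2*(-2 + sqrt(2))*conj(0) + 2*(6)*conj(-2) + 2*(-2 - sqrt(2))*conj(0) + 4*(-4)*conj(0) + 4*(0)*conj(0)]
      = (1/16)[(24) + (0) + (0) + (-24) + (0) + (0) + (0)] = 0/16 = 0
  <chi_rho, chi_7> = (1/16)[1*(12)*conj(2) + 1*(0)*conj(-2) + 2*(-2 + sqrt(2))*conj(-sqrt(2)) + 2*(6)*conj(0) + 2*(-2 - sqrt(2))*conj(sqrt(2)) + 4*(-4)*conj(0) + 4*(0)*conj(0)]
      = (1/16)[(24) + (0) + (-4 + 4*sqrt(2)) + (0) + (-4*sqrt(2) - 4) + (0) + (0)] = 16/16 = 1
Dimension check: dim(rho) = sum (mult * dim) = 0*1 + 2*1 + 1*1 + 3*1 + 2*2 + 0*2 + 1*2 = 12 = chi_rho(e) = 12.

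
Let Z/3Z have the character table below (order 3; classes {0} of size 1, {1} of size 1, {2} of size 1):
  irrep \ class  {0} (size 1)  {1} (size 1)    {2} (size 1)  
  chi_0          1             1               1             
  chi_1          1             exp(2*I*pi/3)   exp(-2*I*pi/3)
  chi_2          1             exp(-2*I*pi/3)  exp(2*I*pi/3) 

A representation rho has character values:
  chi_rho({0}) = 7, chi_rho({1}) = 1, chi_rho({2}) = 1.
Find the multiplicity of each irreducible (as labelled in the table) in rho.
Multiplicities: chi_0: 3, chi_1: 2, chi_2: 2.

Solution. Use <chi_rho, chi> = (1/|G|) sum_C |C| * chi_rho(C) * conj(chi(C)) with |G| = 3 for each irreducible chi in the table:
  <chi_rho, chi_0> = (1/3)[1*(7)*conj(1) + 1*(1)*conj(1) + 1*(1)*conj(1)]
      = (1/3)[(7) + (1) + (1)] = 9/3 = 3
  <chi_rho, chi_1> = (1/3)[1*(7)*conj(1) + 1*(1)*conj(exp(2*I*pi/3)) + 1*(1)*conj(exp(-2*I*pi/3))]
      = (1/3)[(7) + (2 + 3*exp(-2*I*pi/3) + 2*exp(2*I*pi/3)) + (2 + 2*exp(-2*I*pi/3) + 3*exp(2*I*pi/3))] = 6/3 = 2
  <chi_rho, chi_2> = (1/3)[1*(7)*conj(1) + 1*(1)*conj(exp(-2*I*pi/3)) + 1*(1)*conj(exp(2*I*pi/3))]
      = (1/3)[(7) + (2 + 2*exp(-2*I*pi/3) + 3*exp(2*I*pi/3)) + (2 + 3*exp(-2*I*pi/3) + 2*exp(2*I*pi/3))] = 6/3 = 2
(Exp terms are combined using exp(i*s)*conj(exp(i*t)) = exp(i*(s-t)), and sums of them are collapsed using the identity that for every m > 1 the m distinct m-th roots of unity sum to 0, e.g. 1 + exp(2*I*pi/3) + exp(-2*I*pi/3) = 0.)
Dimension check: dim(rho) = sum (mult * dim) = 3*1 + 2*1 + 2*1 = 7 = chi_rho(e) = 7.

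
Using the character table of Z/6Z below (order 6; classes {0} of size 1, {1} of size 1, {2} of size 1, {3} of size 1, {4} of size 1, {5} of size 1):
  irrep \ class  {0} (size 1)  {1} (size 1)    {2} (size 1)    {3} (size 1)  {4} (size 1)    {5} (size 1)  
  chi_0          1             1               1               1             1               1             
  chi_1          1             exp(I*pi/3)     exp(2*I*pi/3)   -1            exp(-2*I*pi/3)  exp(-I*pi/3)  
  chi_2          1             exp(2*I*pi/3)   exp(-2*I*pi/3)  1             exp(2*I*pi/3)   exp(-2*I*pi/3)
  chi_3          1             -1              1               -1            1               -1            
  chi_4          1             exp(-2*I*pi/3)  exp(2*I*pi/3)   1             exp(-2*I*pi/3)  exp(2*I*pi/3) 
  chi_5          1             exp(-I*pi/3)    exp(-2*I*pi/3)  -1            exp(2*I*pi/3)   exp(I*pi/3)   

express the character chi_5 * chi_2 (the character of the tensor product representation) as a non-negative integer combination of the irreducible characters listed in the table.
chi_5 tensor chi_2 = chi_1 (all other irreducibles have multiplicity 0).

Reasoning: The character of a tensor product is the pointwise product (chi_5 * chi_2)(C) = chi_5(C) * chi_2(C):
  {0}: (1)*(1), {1}: (exp(-I*pi/3))*(exp(2*I*pi/3)), {2}: (exp(-2*I*pi/3))*(exp(-2*I*pi/3)), {3}: (-1)*(1), {4}: (exp(2*I*pi/3))*(exp(2*I*pi/3)), {5}: (exp(I*pi/3))*(exp(-2*I*pi/3))
so (chi_5 * chi_2) takes values
  {0} -> 1, {1} -> exp(I*pi/3), {2} -> exp(2*I*pi/3), {3} -> -1, {4} -> exp(-2*I*pi/3), {5} -> exp(-I*pi/3).
Now take the inner product of this character with each irreducible chi from the table, <chi_5*chi_2, chi> = (1/6) sum_C |C| (chi_5*chi_2)(C) conj(chi(C)):
  <chi_5*chi_2, chi_0> = (1/6)[1*(1)*conj(1) + 1*(exp(I*pi/3))*conj(1) + 1*(exp(2*I*pi/3))*conj(1) + 1*(-1)*conj(1) + 1*(exp(-2*I*pi/3))*conj(1) + 1*(exp(-I*pi/3))*conj(1)]
      = (1/6)[(1) + (exp(I*pi/3)) + (exp(2*I*pi/3)) + (-1) + (exp(-2*I*pi/3)) + (exp(-I*pi/3))] = 0/6 = 0
  <chi_5*chi_2, chi_1> = (1/6)[1*(1)*conj(1) + 1*(exp(I*pi/3))*conj(exp(I*pi/3)) + 1*(exp(2*I*pi/3))*conj(exp(2*I*pi/3)) + 1*(-1)*conj(-1) + 1*(exp(-2*I*pi/3))*conj(exp(-2*I*pi/3)) + 1*(exp(-I*pi/3))*conj(exp(-I*pi/3))]
      = (1/6)[(1) + (1) + (1) + (1) + (1) + (1)] = 6/6 = 1
  <chi_5*chi_2, chi_2> = (1/6)[1*(1)*conj(1) + 1*(exp(I*pi/3))*conj(exp(2*I*pi/3)) + 1*(exp(2*I*pi/3))*conj(exp(-2*I*pi/3)) + 1*(-1)*conj(1) + 1*(exp(-2*I*pi/3))*conj(exp(2*I*pi/3)) + 1*(exp(-I*pi/3))*conj(exp(-2*I*pi/3))]
      = (1/6)[(1) + (exp(-I*pi/3)) + (exp(-2*I*pi/3)) + (-1) + (exp(2*I*pi/3)) + (exp(I*pi/3))] = 0/6 = 0
  <chi_5*chi_2, chi_3> = (1/6)[1*(1)*conj(1) + 1*(exp(I*pi/3))*conj(-1) + 1*(exp(2*I*pi/3))*conj(1) + 1*(-1)*conj(-1) + 1*(exp(-2*I*pi/3))*conj(1) + 1*(exp(-I*pi/3))*conj(-1)]
      = (1/6)[(1) + (-exp(I*pi/3)) + (exp(2*I*pi/3)) + (1) + (exp(-2*I*pi/3)) + (-exp(-I*pi/3))] = 0/6 = 0
  <chi_5*chi_2, chi_4> = (1/6)[1*(1)*conj(1) + 1*(exp(I*pi/3))*conj(exp(-2*I*pi/3)) + 1*(exp(2*I*pi/3))*conj(exp(2*I*pi/3)) + 1*(-1)*conj(1) + 1*(exp(-2*I*pi/3))*conj(exp(-2*I*pi/3)) + 1*(exp(-I*pi/3))*conj(exp(2*I*pi/3))]
      = (1/6)[(1) + (-1) + (1) + (-1) + (1) + (-1)] = 0/6 = 0
  <chi_5*chi_2, chi_5> = (1/6)[1*(1)*conj(1) + 1*(exp(I*pi/3))*conj(exp(-I*pi/3)) + 1*(exp(2*I*pi/3))*conj(exp(-2*I*pi/3)) + 1*(-1)*conj(-1) + 1*(exp(-2*I*pi/3))*conj(exp(2*I*pi/3)) + 1*(exp(-I*pi/3))*conj(exp(I*pi/3))]
      = (1/6)[(1) + (exp(2*I*pi/3)) + (exp(-2*I*pi/3)) + (1) + (exp(2*I*pi/3)) + (exp(-2*I*pi/3))] = 0/6 = 0
(Exp terms are combined using exp(i*s)*conj(exp(i*t)) = exp(i*(s-t)), and sums of them are collapsed using the identity that for every m > 1 the m distinct m-th roots of unity sum to 0, e.g. 1 + exp(2*I*pi/3) + exp(-2*I*pi/3) = 0.)
Hence the multiplicities are chi_1: 1. Dimension check: dim(chi_5)*dim(chi_2) = 1*1 = 1 and sum (mult * dim) = 1*1 = 1.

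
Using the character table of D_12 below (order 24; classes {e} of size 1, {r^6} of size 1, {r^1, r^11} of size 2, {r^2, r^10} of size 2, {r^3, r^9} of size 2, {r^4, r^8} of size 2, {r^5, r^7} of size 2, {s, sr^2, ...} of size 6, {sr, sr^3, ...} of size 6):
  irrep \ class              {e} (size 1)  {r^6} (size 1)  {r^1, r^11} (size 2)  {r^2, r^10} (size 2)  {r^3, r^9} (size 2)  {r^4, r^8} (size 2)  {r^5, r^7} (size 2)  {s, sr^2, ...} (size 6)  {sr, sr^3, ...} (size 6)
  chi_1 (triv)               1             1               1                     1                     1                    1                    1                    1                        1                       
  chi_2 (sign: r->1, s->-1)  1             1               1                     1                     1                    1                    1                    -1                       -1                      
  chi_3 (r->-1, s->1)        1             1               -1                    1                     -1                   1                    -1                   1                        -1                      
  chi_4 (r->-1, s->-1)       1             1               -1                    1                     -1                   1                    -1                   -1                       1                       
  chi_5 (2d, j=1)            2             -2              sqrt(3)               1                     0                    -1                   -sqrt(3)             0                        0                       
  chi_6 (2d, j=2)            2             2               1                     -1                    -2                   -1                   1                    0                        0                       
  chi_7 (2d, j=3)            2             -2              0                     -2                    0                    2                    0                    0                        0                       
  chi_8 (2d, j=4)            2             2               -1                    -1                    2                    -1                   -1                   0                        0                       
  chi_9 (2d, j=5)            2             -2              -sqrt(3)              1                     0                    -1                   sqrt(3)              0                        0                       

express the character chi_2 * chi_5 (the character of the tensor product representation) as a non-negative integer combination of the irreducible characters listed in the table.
chi_2 tensor chi_5 = chi_5 (all other irreducibles have multiplicity 0).

Reasoning: The character of a tensor product is the pointwise product (chi_2 * chi_5)(C) = chi_2(C) * chi_5(C):
  {e}: (1)*(2), {r^6}: (1)*(-2), {r^1, r^11}: (1)*(sqrt(3)), {r^2, r^10}: (1)*(1), {r^3, r^9}: (1)*(0), {r^4, r^8}: (1)*(-1), {r^5, r^7}: (1)*(-sqrt(3)), {s, sr^2, ...}: (-1)*(0), {sr, sr^3, ...}: (-1)*(0)
so (chi_2 * chi_5) takes values
  {e} -> 2, {r^6} -> -2, {r^1, r^11} -> sqrt(3), {r^2, r^10} -> 1, {r^3, r^9} -> 0, {r^4, r^8} -> -1, {r^5, r^7} -> -sqrt(3), {s, sr^2, ...} -> 0, {sr, sr^3, ...} -> 0.
Now take the inner product of this character with each irreducible chi from the table, <chi_2*chi_5, chi> = (1/24) sum_C |C| (chi_2*chi_5)(C) conj(chi(C)):
  <chi_2*chi_5, chi_1> = (1/24)[1*(2)*conj(1) + 1*(-2)*conj(1) + 2*(sqrt(3))*conj(1) + 2*(1)*conj(1) + 2*(0)*conj(1) + 2*(-1)*conj(1) + 2*(-sqrt(3))*conj(1) + 6*(0)*conj(1) + 6*(0)*conj(1)]
      = (1/24)[(2) + (-2) + (2*sqrt(3)) + (2) + (0) + (-2) + (-2*sqrt(3)) + (0) + (0)] = 0/24 = 0
  <chi_2*chi_5, chi_2> = (1/24)[1*(2)*conj(1) + 1*(-2)*conj(1) + 2*(sqrt(3))*conj(1) + 2*(1)*conj(1) + 2*(0)*conj(1) + 2*(-1)*conj(1) + 2*(-sqrt(3))*conj(1) + 6*(0)*conj(-1) + 6*(0)*conj(-1)]
      = (1/24)[(2) + (-2) + (2*sqrt(3)) + (2) + (0) + (-2) + (-2*sqrt(3)) + (0) + (0)] = 0/24 = 0
  <chi_2*chi_5, chi_3> = (1/24)[1*(2)*conj(1) + 1*(-2)*conj(1) + 2*(sqrt(3))*conj(-1) + 2*(1)*conj(1) + 2*(0)*conj(-1) + 2*(-1)*conj(1) + 2*(-sqrt(3))*conj(-1) + 6*(0)*conj(1) + 6*(0)*conj(-1)]
      = (1/24)[(2) + (-2) + (-2*sqrt(3)) + (2) + (0) + (-2) + (2*sqrt(3)) + (0) + (0)] = 0/24 = 0
  <chi_2*chi_5, chi_4> = (1/24)[1*(2)*conj(1) + 1*(-2)*conj(1) + 2*(sqrt(3))*conj(-1) + 2*(1)*conj(1) + 2*(0)*conj(-1) + 2*(-1)*conj(1) + 2*(-sqrt(3))*conj(-1) + 6*(0)*conj(-1) + 6*(0)*conj(1)]
      = (1/24)[(2) + (-2) + (-2*sqrt(3)) + (2) + (0) + (-2) + (2*sqrt(3)) + (0) + (0)] = 0/24 = 0
  <chi_2*chi_5, chi_5> = (1/24)[1*(2)*conj(2) + 1*(-2)*conj(-2) + 2*(sqrt(3))*conj(sqrt(3)) + 2*(1)*conj(1) + 2*(0)*conj(0) + 2*(-1)*conj(-1) + 2*(-sqrt(3))*conj(-sqrt(3)) + 6*(0)*conj(0) + 6*(0)*conj(0)]
      = (1/24)[(4) + (4) + (6) + (2) + (0) + (2) + (6) + (0) + (0)] = 24/24 = 1
  <chi_2*chi_5, chi_6> = (1/24)[1*(2)*conj(2) + 1*(-2)*conj(2) + 2*(sqrt(3))*conj(1) + 2*(1)*conj(-1) + 2*(0)*conj(-2) + 2*(-1)*conj(-1) + 2*(-sqrt(3))*conj(1) + 6*(0)*conj(0) + 6*(0)*conj(0)]
      = (1/24)[(4) + (-4) + (2*sqrt(3)) + (-2) + (0) + (2) + (-2*sqrt(3)) + (0) + (0)] = 0/24 = 0
  <chi_2*chi_5, chi_7> = (1/24)[1*(2)*conj(2) + 1*(-2)*conj(-2) + 2*(sqrt(3))*conj(0) + 2*(1)*conj(-2) + 2*(0)*conj(0) + 2*(-1)*conj(2) + 2*(-sqrt(3))*conj(0) + 6*(0)*conj(0) + 6*(0)*conj(0)]
      = (1/24)[(4) + (4) + (0) + (-4) + (0) + (-4) + (0) + (0) + (0)] = 0/24 = 0
  <chi_2*chi_5, chi_8> = (1/24)[1*(2)*conj(2) + 1*(-2)*conj(2) + 2*(sqrt(3))*conj(-1) + 2*(1)*conj(-1) + 2*(0)*conj(2) + 2*(-1)*conj(-1) + 2*(-sqrt(3))*conj(-1) + 6*(0)*conj(0) + 6*(0)*conj(0)]
      = (1/24)[(4) + (-4) + (-2*sqrt(3)) + (-2) + (0) + (2) + (2*sqrt(3)) + (0) + (0)] = 0/24 = 0
  <chi_2*chi_5, chi_9> = (1/24)[1*(2)*conj(2) + 1*(-2)*conj(-2) + 2*(sqrt(3))*conj(-sqrt(3)) + 2*(1)*conj(1) + 2*(0)*conj(0) + 2*(-1)*conj(-1) + 2*(-sqrt(3))*conj(sqrt(3)) + 6*(0)*conj(0) + 6*(0)*conj(0)]
      = (1/24)[(4) + (4) + (-6) + (2) + (0) + (2) + (-6) + (0) + (0)] = 0/24 = 0
Hence the multiplicities are chi_5: 1. Dimension check: dim(chi_2)*dim(chi_5) = 1*2 = 2 and sum (mult * dim) = 1*2 = 2.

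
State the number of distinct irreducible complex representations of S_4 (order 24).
5

Solution. The number of irreducible complex representations of a finite group equals its number of conjugacy classes. Conjugacy classes in S_4 correspond to cycle types, i.e. partitions of 4; there are p(4) = 5 of them, so S_4 (order 24) has exactly 5 irreducible complex representations.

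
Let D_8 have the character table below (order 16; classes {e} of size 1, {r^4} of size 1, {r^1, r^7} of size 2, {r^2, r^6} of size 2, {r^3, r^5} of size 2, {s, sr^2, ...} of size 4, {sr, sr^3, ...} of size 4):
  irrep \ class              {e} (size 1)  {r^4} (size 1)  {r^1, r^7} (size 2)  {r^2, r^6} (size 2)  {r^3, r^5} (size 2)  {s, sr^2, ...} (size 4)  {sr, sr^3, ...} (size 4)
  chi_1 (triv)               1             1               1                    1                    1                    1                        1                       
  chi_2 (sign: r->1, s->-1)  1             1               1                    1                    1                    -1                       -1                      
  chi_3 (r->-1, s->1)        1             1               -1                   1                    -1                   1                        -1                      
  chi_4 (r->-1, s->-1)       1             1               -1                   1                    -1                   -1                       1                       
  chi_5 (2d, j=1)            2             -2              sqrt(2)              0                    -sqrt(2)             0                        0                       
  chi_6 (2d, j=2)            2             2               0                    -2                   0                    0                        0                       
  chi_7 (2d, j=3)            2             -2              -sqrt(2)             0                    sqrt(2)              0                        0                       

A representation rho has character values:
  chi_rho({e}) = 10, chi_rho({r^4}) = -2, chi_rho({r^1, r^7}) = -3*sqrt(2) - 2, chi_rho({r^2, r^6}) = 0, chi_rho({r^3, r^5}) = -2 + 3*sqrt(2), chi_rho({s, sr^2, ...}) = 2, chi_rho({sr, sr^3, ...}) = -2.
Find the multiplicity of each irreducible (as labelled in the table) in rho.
Multiplicities: chi_1: 0, chi_2: 0, chi_3: 2, chi_4: 0, chi_5: 0, chi_6: 1, chi_7: 3.

Justification: Use <chi_rho, chi> = (1/|G|) sum_C |C| * chi_rho(C) * conj(chi(C)) with |G| = 16 for each irreducible chi in the table:
  <chi_rho, chi_1> = (1/16)[1*(10)*conj(1) + 1*(-2)*conj(1) + 2*(-3*sqrt(2) - 2)*conj(1) + 2*(0)*conj(1) + 2*(-2 + 3*sqrt(2))*conj(1) + 4*(2)*conj(1) + 4*(-2)*conj(1)]
      = (1/16)[(10) + (-2) + (-6*sqrt(2) - 4) + (0) + (-4 + 6*sqrt(2)) + (8) + (-8)] = 0/16 = 0
  <chi_rho, chi_2> = (1/16)[1*(10)*conj(1) + 1*(-2)*conj(1) + 2*(-3*sqrt(2) - 2)*conj(1) + 2*(0)*conj(1) + 2*(-2 + 3*sqrt(2))*conj(1) + 4*(2)*conj(-1) + 4*(-2)*conj(-1)]
      = (1/16)[(10) + (-2) + (-6*sqrt(2) - 4) + (0) + (-4 + 6*sqrt(2)) + (-8) + (8)] = 0/16 = 0
  <chi_rho, chi_3> = (1/16)[1*(10)*conj(1) + 1*(-2)*conj(1) + 2*(-3*sqrt(2) - 2)*conj(-1) + 2*(0)*conj(1) + 2*(-2 + 3*sqrt(2))*conj(-1) + 4*(2)*conj(1) + 4*(-2)*conj(-1)]
      = (1/16)[(10) + (-2) + (4 + 6*sqrt(2)) + (0) + (4 - 6*sqrt(2)) + (8) + (8)] = 32/16 = 2
  <chi_rho, chi_4> = (1/16)[1*(10)*conj(1) + 1*(-2)*conj(1) + 2*(-3*sqrt(2) - 2)*conj(-1) + 2*(0)*conj(1) + 2*(-2 + 3*sqrt(2))*conj(-1) + 4*(2)*conj(-1) + 4*(-2)*conj(1)]
      = (1/16)[(10) + (-2) + (4 + 6*sqrt(2)) + (0) + (4 - 6*sqrt(2)) + (-8) + (-8)] = 0/16 = 0
  <chi_rho, chi_5> = (1/16)[1*(10)*conj(2) + 1*(-2)*conj(-2) + 2*(-3*sqrt(2) - 2)*conj(sqrt(2)) + 2*(0)*conj(0) + 2*(-2 + 3*sqrt(2))*conj(-sqrt(2)) + 4*(2)*conj(0) + 4*(-2)*conj(0)]
      = (1/16)[(20) + (4) + (-12 - 4*sqrt(2)) + (0) + (-12 + 4*sqrt(2)) + (0) + (0)] = 0/16 = 0
  <chi_rho, chi_6> = (1/16)[1*(10)*conj(2) + 1*(-2)*conj(2) + 2*(-3*sqrt(2) - 2)*conj(0) + 2*(0)*conj(-2) + 2*(-2 + 3*sqrt(2))*conj(0) + 4*(2)*conj(0) + 4*(-2)*conj(0)]
      = (1/16)[(20) + (-4) + (0) + (0) + (0) + (0) + (0)] = 16/16 = 1
  <chi_rho, chi_7> = (1/16)[1*(10)*conj(2) + 1*(-2)*conj(-2) + 2*(-3*sqrt(2) - 2)*conj(-sqrt(2)) + 2*(0)*conj(0) + 2*(-2 + 3*sqrt(2))*conj(sqrt(2)) + 4*(2)*conj(0) + 4*(-2)*conj(0)]
      = (1/16)[(20) + (4) + (4*sqrt(2) + 12) + (0) + (12 - 4*sqrt(2)) + (0) + (0)] = 48/16 = 3
Dimension check: dim(rho) = sum (mult * dim) = 0*1 + 0*1 + 2*1 + 0*1 + 0*2 + 1*2 + 3*2 = 10 = chi_rho(e) = 10.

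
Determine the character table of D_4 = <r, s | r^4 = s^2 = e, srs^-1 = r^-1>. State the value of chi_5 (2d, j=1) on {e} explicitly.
Conjugacy classes: {e} of size 1, {r^2} of size 1, {r^1, r^3} of size 2, {s, sr^2, ...} of size 2, {sr, sr^3, ...} of size 2.
Character table:
  irrep \ class              {e} (size 1)  {r^2} (size 1)  {r^1, r^3} (size 2)  {s, sr^2, ...} (size 2)  {sr, sr^3, ...} (size 2)
  chi_1 (triv)               1             1               1                    1                        1                       
  chi_2 (sign: r->1, s->-1)  1             1               1                    -1                       -1                      
  chi_3 (r->-1, s->1)        1             1               -1                   1                        -1                      
  chi_4 (r->-1, s->-1)       1             1               -1                   -1                       1                       
  chi_5 (2d, j=1)            2             -2              0                    0                        0                       

Spot check: chi_5 (2d, j=1) on {e} = 2.

Why: D_4 has order 2*4 = 8 with 5 conjugacy classes, hence 5 irreducibles. Sum of squared dims 1 + 1 + 1 + 1 + 4 = 8 = |G|. Linear characters come from the abelianisation; the 2-dimensional irreps have character r^k -> 2*cos(2*pi*j*k/4), reflections -> 0.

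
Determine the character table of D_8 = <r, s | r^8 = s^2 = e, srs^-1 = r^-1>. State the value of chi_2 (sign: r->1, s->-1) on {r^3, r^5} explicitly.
Conjugacy classes: {e} of size 1, {r^4} of size 1, {r^1, r^7} of size 2, {r^2, r^6} of size 2, {r^3, r^5} of size 2, {s, sr^2, ...} of size 4, {sr, sr^3, ...} of size 4.
Character table:
  irrep \ class              {e} (size 1)  {r^4} (size 1)  {r^1, r^7} (size 2)  {r^2, r^6} (size 2)  {r^3, r^5} (size 2)  {s, sr^2, ...} (size 4)  {sr, sr^3, ...} (size 4)
  chi_1 (triv)               1             1               1                    1                    1                    1                        1                       
  chi_2 (sign: r->1, s->-1)  1             1               1                    1                    1                    -1                       -1                      
  chi_3 (r->-1, s->1)        1             1               -1                   1                    -1                   1                        -1                      
  chi_4 (r->-1, s->-1)       1             1               -1                   1                    -1                   -1                       1                       
  chi_5 (2d, j=1)            2             -2              sqrt(2)              0                    -sqrt(2)             0                        0                       
  chi_6 (2d, j=2)            2             2               0                    -2                   0                    0                        0                       
  chi_7 (2d, j=3)            2             -2              -sqrt(2)             0                    sqrt(2)              0                        0                       

Spot check: chi_2 (sign: r->1, s->-1) on {r^3, r^5} = 1.

Argument: D_8 has order 2*8 = 16 with 7 conjugacy classes, hence 7 irreducibles. Sum of squared dims 1 + 1 + 1 + 1 + 4 + 4 + 4 = 16 = |G|. Linear characters come from the abelianisation; the 2-dimensional irreps have character r^k -> 2*cos(2*pi*j*k/8), reflections -> 0.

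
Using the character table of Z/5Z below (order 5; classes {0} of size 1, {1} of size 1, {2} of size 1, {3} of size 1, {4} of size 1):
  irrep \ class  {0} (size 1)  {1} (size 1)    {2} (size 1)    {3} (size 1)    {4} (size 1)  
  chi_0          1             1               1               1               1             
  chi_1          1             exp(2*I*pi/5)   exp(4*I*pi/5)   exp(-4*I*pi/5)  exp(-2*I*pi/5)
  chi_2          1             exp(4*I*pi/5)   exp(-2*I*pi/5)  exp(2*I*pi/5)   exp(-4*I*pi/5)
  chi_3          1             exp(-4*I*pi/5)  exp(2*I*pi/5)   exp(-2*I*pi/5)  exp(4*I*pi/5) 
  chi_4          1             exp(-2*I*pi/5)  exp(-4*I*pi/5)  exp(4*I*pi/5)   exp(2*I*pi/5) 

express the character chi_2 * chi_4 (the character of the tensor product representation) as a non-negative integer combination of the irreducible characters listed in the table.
chi_2 tensor chi_4 = chi_1 (all other irreducibles have multiplicity 0).

Solution. The character of a tensor product is the pointwise product (chi_2 * chi_4)(C) = chi_2(C) * chi_4(C):
  {0}: (1)*(1), {1}: (exp(4*I*pi/5))*(exp(-2*I*pi/5)), {2}: (exp(-2*I*pi/5))*(exp(-4*I*pi/5)), {3}: (exp(2*I*pi/5))*(exp(4*I*pi/5)), {4}: (exp(-4*I*pi/5))*(exp(2*I*pi/5))
so (chi_2 * chi_4) takes values
  {0} -> 1, {1} -> exp(2*I*pi/5), {2} -> exp(4*I*pi/5), {3} -> exp(-4*I*pi/5), {4} -> exp(-2*I*pi/5).
Now take the inner product of this character with each irreducible chi from the table, <chi_2*chi_4, chi> = (1/5) sum_C |C| (chi_2*chi_4)(C) conj(chi(C)):
  <chi_2*chi_4, chi_0> = (1/5)[1*(1)*conj(1) + 1*(exp(2*I*pi/5))*conj(1) + 1*(exp(4*I*pi/5))*conj(1) + 1*(exp(-4*I*pi/5))*conj(1) + 1*(exp(-2*I*pi/5))*conj(1)]
      = (1/5)[(1) + (exp(2*I*pi/5)) + (exp(4*I*pi/5)) + (exp(-4*I*pi/5)) + (exp(-2*I*pi/5))] = 0/5 = 0
  <chi_2*chi_4, chi_1> = (1/5)[1*(1)*conj(1) + 1*(exp(2*I*pi/5))*conj(exp(2*I*pi/5)) + 1*(exp(4*I*pi/5))*conj(exp(4*I*pi/5)) + 1*(exp(-4*I*pi/5))*conj(exp(-4*I*pi/5)) + 1*(exp(-2*I*pi/5))*conj(exp(-2*I*pi/5))]
      = (1/5)[(1) + (1) + (1) + (1) + (1)] = 5/5 = 1
  <chi_2*chi_4, chi_2> = (1/5)[1*(1)*conj(1) + 1*(exp(2*I*pi/5))*conj(exp(4*I*pi/5)) + 1*(exp(4*I*pi/5))*conj(exp(-2*I*pi/5)) + 1*(exp(-4*I*pi/5))*conj(exp(2*I*pi/5)) + 1*(exp(-2*I*pi/5))*conj(exp(-4*I*pi/5))]
      = (1/5)[(1) + (exp(-2*I*pi/5)) + (exp(-4*I*pi/5)) + (exp(4*I*pi/5)) + (exp(2*I*pi/5))] = 0/5 = 0
  <chi_2*chi_4, chi_3> = (1/5)[1*(1)*conj(1) + 1*(exp(2*I*pi/5))*conj(exp(-4*I*pi/5)) + 1*(exp(4*I*pi/5))*conj(exp(2*I*pi/5)) + 1*(exp(-4*I*pi/5))*conj(exp(-2*I*pi/5)) + 1*(exp(-2*I*pi/5))*conj(exp(4*I*pi/5))]
      = (1/5)[(1) + (exp(-4*I*pi/5)) + (exp(2*I*pi/5)) + (exp(-2*I*pi/5)) + (exp(4*I*pi/5))] = 0/5 = 0
  <chi_2*chi_4, chi_4> = (1/5)[1*(1)*conj(1) + 1*(exp(2*I*pi/5))*conj(exp(-2*I*pi/5)) + 1*(exp(4*I*pi/5))*conj(exp(-4*I*pi/5)) + 1*(exp(-4*I*pi/5))*conj(exp(4*I*pi/5)) + 1*(exp(-2*I*pi/5))*conj(exp(2*I*pi/5))]
      = (1/5)[(1) + (exp(4*I*pi/5)) + (exp(-2*I*pi/5)) + (exp(2*I*pi/5)) + (exp(-4*I*pi/5))] = 0/5 = 0
(Exp terms are combined using exp(i*s)*conj(exp(i*t)) = exp(i*(s-t)), and sums of them are collapsed using the identity that for every m > 1 the m distinct m-th roots of unity sum to 0, e.g. 1 + exp(2*I*pi/3) + exp(-2*I*pi/3) = 0.)
Hence the multiplicities are chi_1: 1. Dimension check: dim(chi_2)*dim(chi_4) = 1*1 = 1 and sum (mult * dim) = 1*1 = 1.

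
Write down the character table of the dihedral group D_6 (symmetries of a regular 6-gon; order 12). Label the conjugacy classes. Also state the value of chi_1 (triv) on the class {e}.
Conjugacy classes: {e} of size 1, {r^3} of size 1, {r^1, r^5} of size 2, {r^2, r^4} of size 2, {s, sr^2, ...} of size 3, {sr, sr^3, ...} of size 3.
Character table:
  irrep \ class              {e} (size 1)  {r^3} (size 1)  {r^1, r^5} (size 2)  {r^2, r^4} (size 2)  {s, sr^2, ...} (size 3)  {sr, sr^3, ...} (size 3)
  chi_1 (triv)               1             1               1                    1                    1                        1                       
  chi_2 (sign: r->1, s->-1)  1             1               1                    1                    -1                       -1                      
  chi_3 (r->-1, s->1)        1             -1              -1                   1                    1                        -1                      
  chi_4 (r->-1, s->-1)       1             -1              -1                   1                    -1                       1                       
  chi_5 (2d, j=1)            2             -2              1                    -1                   0                        0                       
  chi_6 (2d, j=2)            2             2               -1                   -1                   0                        0                       

Spot check: chi_1 (triv) on {e} = 1.

Derivation: D_6 has order 2*6 = 12 with 6 conjugacy classes, hence 6 irreducibles. Sum of squared dims 1 + 1 + 1 + 1 + 4 + 4 = 12 = |G|. Linear characters come from the abelianisation; the 2-dimensional irreps have character r^k -> 2*cos(2*pi*j*k/6), reflections -> 0.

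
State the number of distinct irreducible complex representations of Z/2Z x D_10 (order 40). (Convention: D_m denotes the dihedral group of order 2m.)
16

Proof sketch: The number of irreducible complex representations of a finite group equals its number of conjugacy classes. For a direct product, #classes(G x H) = #classes(G) * #classes(H). Z/2Z has 2 classes (abelian), D_10 has 8 classes, so 2 * 8 = 16, so Z/2Z x D_10 (order 40) has exactly 16 irreducible complex representations.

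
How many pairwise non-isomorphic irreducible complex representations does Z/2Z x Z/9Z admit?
18

Explanation: The number of irreducible complex representations of a finite group equals its number of conjugacy classes. Z/2Z x Z/9Z is abelian of order 18, so every element is its own conjugacy class: 18 classes, so Z/2Z x Z/9Z (order 18) has exactly 18 irreducible complex representations.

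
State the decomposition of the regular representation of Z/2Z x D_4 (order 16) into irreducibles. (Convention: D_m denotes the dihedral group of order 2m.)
Each irreducible V_i of dimension d_i appears with multiplicity d_i, i.e. rho_reg = (direct sum over all irreducibles V_i) d_i V_i. The irreducible dimensions for Z/2Z x D_4 are 1, 1, 1, 1, 1, 1, 1, 1, 2, 2: 8 irreducibles of dimension 1, each with multiplicity 1; 2 irreducibles of dimension 2, each with multiplicity 2. Total dimension 8*1*1 + 2*2*2 = 16 = |G|.

Derivation: General theorem: in the regular representation of a finite group G, each irreducible appears with multiplicity equal to its dimension. Check: dim(rho_reg) = sum d_i^2 = 1 + 1 + 1 + 1 + 1 + 1 + 1 + 1 + 4 + 4 = 16 = |G|.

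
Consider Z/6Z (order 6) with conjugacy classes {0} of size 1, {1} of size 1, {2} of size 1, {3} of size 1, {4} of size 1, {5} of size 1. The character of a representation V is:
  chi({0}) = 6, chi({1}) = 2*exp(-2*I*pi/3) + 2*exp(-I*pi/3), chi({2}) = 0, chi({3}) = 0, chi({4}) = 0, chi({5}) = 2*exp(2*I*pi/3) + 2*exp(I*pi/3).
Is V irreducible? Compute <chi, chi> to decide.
Not irreducible (reducible): <chi, chi> = 10 > 1.

Justification: <chi, chi> = (1/|G|) sum_C |C| * |chi(C)|^2 = (1/6)[1*|6|^2 + 1*|2*exp(-2*I*pi/3) + 2*exp(-I*pi/3)|^2 + 1*|0|^2 + 1*|0|^2 + 1*|0|^2 + 1*|2*exp(2*I*pi/3) + 2*exp(I*pi/3)|^2]
  = (1/6)[(36) + (12) + (0) + (0) + (0) + (12)] = 60/6 = 10.
(Exp terms are combined using exp(i*s)*conj(exp(i*t)) = exp(i*(s-t)), and sums of them are collapsed using the identity that for every m > 1 the m distinct m-th roots of unity sum to 0, e.g. 1 + exp(2*I*pi/3) + exp(-2*I*pi/3) = 0.)
A character is irreducible iff <chi, chi> = 1, so this representation is reducible.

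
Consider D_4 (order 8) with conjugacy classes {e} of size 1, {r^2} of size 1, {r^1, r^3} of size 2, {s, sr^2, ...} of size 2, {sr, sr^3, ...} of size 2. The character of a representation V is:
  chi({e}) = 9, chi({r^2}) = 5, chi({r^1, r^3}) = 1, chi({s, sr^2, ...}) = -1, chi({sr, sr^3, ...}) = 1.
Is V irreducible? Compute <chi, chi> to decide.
Not irreducible (reducible): <chi, chi> = 14 > 1.

Derivation: <chi, chi> = (1/|G|) sum_C |C| * |chi(C)|^2 = (1/8)[1*|9|^2 + 1*|5|^2 + 2*|1|^2 + 2*|-1|^2 + 2*|1|^2]
  = (1/8)[(81) + (25) + (2) + (2) + (2)] = 112/8 = 14.
A character is irreducible iff <chi, chi> = 1, so this representation is reducible.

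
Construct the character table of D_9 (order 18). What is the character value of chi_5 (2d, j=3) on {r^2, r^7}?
Conjugacy classes: {e} of size 1, {r^1, r^8} of size 2, {r^2, r^7} of size 2, {r^3, r^6} of size 2, {r^4, r^5} of size 2, {s, sr, ..., sr^8} of size 9.
Character table:
  irrep \ class              {e} (size 1)  {r^1, r^8} (size 2)  {r^2, r^7} (size 2)  {r^3, r^6} (size 2)  {r^4, r^5} (size 2)  {s, sr, ..., sr^8} (size 9)
  chi_1 (triv)               1             1                    1                    1                    1                    1                          
  chi_2 (sign: r->1, s->-1)  1             1                    1                    1                    1                    -1                         
  chi_3 (2d, j=1)            2             2*cos(2*pi/9)        2*cos(4*pi/9)        -1                   -2*cos(pi/9)         0                          
  chi_4 (2d, j=2)            2             2*cos(4*pi/9)        -2*cos(pi/9)         -1                   2*cos(2*pi/9)        0                          
  chi_5 (2d, j=3)            2             -1                   -1                   2                    -1                   0                          
  chi_6 (2d, j=4)            2             -2*cos(pi/9)         2*cos(2*pi/9)        -1                   2*cos(4*pi/9)        0                          

Spot check: chi_5 (2d, j=3) on {r^2, r^7} = -1.

Derivation: D_9 has order 2*9 = 18 with 6 conjugacy classes, hence 6 irreducibles. Sum of squared dims 1 + 1 + 4 + 4 + 4 + 4 = 18 = |G|. Linear characters come from the abelianisation; the 2-dimensional irreps have character r^k -> 2*cos(2*pi*j*k/9), reflections -> 0.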